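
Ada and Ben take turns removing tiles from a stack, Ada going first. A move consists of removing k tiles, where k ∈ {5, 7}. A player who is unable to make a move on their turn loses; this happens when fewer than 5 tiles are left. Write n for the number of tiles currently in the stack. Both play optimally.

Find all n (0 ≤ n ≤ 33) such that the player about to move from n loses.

Label each position W (a win for the player to move) or L (a loss). A position with no legal move is L; any other position is W exactly when some move reaches an L, and L when every move reaches a W.
n=0: no move → L
n=1: no move → L
n=2: no move → L
n=3: no move → L
n=4: no move → L
n=5: can move to 0, which is L ⇒ W
n=6: can move to 1, which is L ⇒ W
n=7: can move to 2, which is L ⇒ W
n=8: can move to 3, which is L ⇒ W
n=9: can move to 4, which is L ⇒ W
n=10: can move to 3, which is L ⇒ W
n=11: can move to 4, which is L ⇒ W
n=12: moves to 7(W), 5(W); every one is W ⇒ L
n=13: moves to 8(W), 6(W); every one is W ⇒ L
n=14: moves to 9(W), 7(W); every one is W ⇒ L
n=15: moves to 10(W), 8(W); every one is W ⇒ L
n=16: moves to 11(W), 9(W); every one is W ⇒ L
n=17: can move to 12, which is L ⇒ W
n=18: can move to 13, which is L ⇒ W
n=19: can move to 14, which is L ⇒ W
n=20: can move to 15, which is L ⇒ W
n=21: can move to 16, which is L ⇒ W
n=22: can move to 15, which is L ⇒ W
n=23: can move to 16, which is L ⇒ W
n=24: moves to 19(W), 17(W); every one is W ⇒ L
n=25: moves to 20(W), 18(W); every one is W ⇒ L
n=26: moves to 21(W), 19(W); every one is W ⇒ L
n=27: moves to 22(W), 20(W); every one is W ⇒ L
n=28: moves to 23(W), 21(W); every one is W ⇒ L
n=29: can move to 24, which is L ⇒ W
n=30: can move to 25, which is L ⇒ W
n=31: can move to 26, which is L ⇒ W
n=32: can move to 27, which is L ⇒ W
n=33: can move to 28, which is L ⇒ W
Reading off the rows marked L gives the requested list; there are 15 such values of n.

0, 1, 2, 3, 4, 12, 13, 14, 15, 16, 24, 25, 26, 27, 28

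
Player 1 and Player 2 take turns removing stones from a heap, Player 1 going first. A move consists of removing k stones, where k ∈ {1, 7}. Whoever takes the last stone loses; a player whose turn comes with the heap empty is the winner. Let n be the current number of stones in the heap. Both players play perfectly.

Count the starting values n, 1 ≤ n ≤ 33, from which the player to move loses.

17

Label each position W (a win for the player to move) or L (a loss). A position with no legal move is W; any other position is W exactly when some move reaches an L, and L when every move reaches a W.
n=0: no move; the opponent has just taken the last stone and therefore loses → W
n=1: only reaches 0(W), which is W → L
n=2: reaches L-position 1 → W
n=3: only reaches 2(W), which is W → L
n=4: reaches L-position 3 → W
n=5: only reaches 4(W), which is W → L
n=6: reaches L-position 5 → W
n=7: only reaches 6(W), 0(W), all W → L
n=8: reaches L-position 7 → W
n=9: only reaches 8(W), 2(W), all W → L
n=10: reaches L-position 9 → W
n=11: only reaches 10(W), 4(W), all W → L
n=12: reaches L-position 11 → W
n=13: only reaches 12(W), 6(W), all W → L
n=14: reaches L-position 13 → W
n=15: only reaches 14(W), 8(W), all W → L
n=16: reaches L-position 15 → W
n=17: only reaches 16(W), 10(W), all W → L
n=18: reaches L-position 17 → W
n=19: only reaches 18(W), 12(W), all W → L
n=20: reaches L-position 19 → W
n=21: only reaches 20(W), 14(W), all W → L
n=22: reaches L-position 21 → W
n=23: only reaches 22(W), 16(W), all W → L
n=24: reaches L-position 23 → W
n=25: only reaches 24(W), 18(W), all W → L
n=26: reaches L-position 25 → W
n=27: only reaches 26(W), 20(W), all W → L
n=28: reaches L-position 27 → W
n=29: only reaches 28(W), 22(W), all W → L
n=30: reaches L-position 29 → W
n=31: only reaches 30(W), 24(W), all W → L
n=32: reaches L-position 31 → W
n=33: only reaches 32(W), 26(W), all W → L
L entries with 1 ≤ n ≤ 33 (the range starts at n=1): n = 1, 3, 5, 7, 9, 11, 13, 15, 17, 19, 21, 23, 25, 27, 29, 31, 33; that makes 17.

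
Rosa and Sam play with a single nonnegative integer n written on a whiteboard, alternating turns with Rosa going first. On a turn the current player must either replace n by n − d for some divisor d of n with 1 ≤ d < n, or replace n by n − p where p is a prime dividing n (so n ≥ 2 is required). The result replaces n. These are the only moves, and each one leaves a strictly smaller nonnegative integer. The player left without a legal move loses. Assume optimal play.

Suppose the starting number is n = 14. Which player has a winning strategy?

Positions with no move are L. A position that does have a move is losing for the player to move precisely when every available move leads to a winning position for the opponent. Fill in the labels:
n=0: no move → L
n=1: no move → L
n=2: can move to 0, which is L ⇒ W
n=3: can move to 0, which is L ⇒ W
n=4: moves to 2(W), 3(W); every one is W ⇒ L
n=5: can move to 0, which is L ⇒ W
n=6: can move to 4, which is L ⇒ W
n=7: can move to 0, which is L ⇒ W
n=8: can move to 4, which is L ⇒ W
n=9: moves to 6(W), 8(W); every one is W ⇒ L
n=10: can move to 9, which is L ⇒ W
n=11: can move to 0, which is L ⇒ W
n=12: can move to 9, which is L ⇒ W
n=13: can move to 0, which is L ⇒ W
n=14: moves to 7(W), 12(W), 13(W); every one is W ⇒ L
Every move from 14 reaches a W position, so the mover loses.

Sam wins.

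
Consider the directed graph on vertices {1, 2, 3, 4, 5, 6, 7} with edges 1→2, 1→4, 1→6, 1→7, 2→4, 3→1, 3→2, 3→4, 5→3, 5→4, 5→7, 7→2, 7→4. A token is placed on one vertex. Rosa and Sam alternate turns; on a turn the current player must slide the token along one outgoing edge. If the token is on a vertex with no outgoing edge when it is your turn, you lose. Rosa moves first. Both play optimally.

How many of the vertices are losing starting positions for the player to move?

2

Work bottom-up. With no move the player to move loses. Otherwise the position is W if at least one move leads to an L position for the opponent, and L if every move leads to a W.
Every edge goes from a vertex to one that appears earlier in the order 4, 6, 2, 7, 1, 3, 5, so processing vertices in that order labels each vertex after all of its successors.
4: no outgoing edge → L
6: no outgoing edge → L
2: can move to 4, which is L ⇒ W
7: can move to 4, which is L ⇒ W
1: can move to 6, which is L ⇒ W
3: can move to 4, which is L ⇒ W
5: can move to 4, which is L ⇒ W
The L vertices are 4, 6; that is 2 in all.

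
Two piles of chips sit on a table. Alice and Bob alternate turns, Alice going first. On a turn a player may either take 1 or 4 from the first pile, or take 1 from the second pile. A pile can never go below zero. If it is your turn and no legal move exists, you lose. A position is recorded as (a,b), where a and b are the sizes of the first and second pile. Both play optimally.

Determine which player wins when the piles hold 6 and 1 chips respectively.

Bob wins.

Compute win/loss labels from the base case upward. A position with no move is L. Any other position is W if it can reach an L in one move, else L.
No move ever increases a pile, so every position that can arise here has a ≤ 6 and b ≤ 1; it is enough to label the cells with 0 ≤ a ≤ 6 and 0 ≤ b ≤ 1.
Every move lowers a or b (never raises either), so fill the grid row by row in increasing a, and left to right within a row: each cell's successors are then already labelled.
      b=0  b=1
a=0:    L    W
a=1:    W    L
a=2:    L    W
a=3:    W    L
a=4:    W    W
a=5:    L    W
a=6:    W    L
Cells with no legal move (terminal, hence L): (0,0).
The remaining L cells, each justified by listing all of its moves:
(1,1): moves to (0,1)(W), (1,0)(W); every one is W ⇒ L
(2,0): the only move is to (1,0)(W), a W ⇒ L
(3,1): moves to (2,1)(W), (3,0)(W); every one is W ⇒ L
(5,0): moves to (4,0)(W), (1,0)(W); every one is W ⇒ L
(6,1): moves to (5,1)(W), (2,1)(W), (6,0)(W); every one is W ⇒ L
Every other cell has at least one move into one of the L cells above, so it is W.
Every move from (6,1) reaches a W position, so the mover loses.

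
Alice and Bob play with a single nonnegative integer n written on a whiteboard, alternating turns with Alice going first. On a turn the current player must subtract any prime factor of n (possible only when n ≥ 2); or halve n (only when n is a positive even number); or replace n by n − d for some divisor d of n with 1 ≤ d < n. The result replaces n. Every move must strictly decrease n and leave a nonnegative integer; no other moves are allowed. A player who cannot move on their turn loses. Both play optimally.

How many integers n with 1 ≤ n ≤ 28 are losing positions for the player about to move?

6

Work bottom-up. With no move the player to move loses. Otherwise the position is W if at least one move leads to an L position for the opponent, and L if every move leads to a W.
n=0: no move → L
n=1: no move → L
n=2: reaches L-position 0 → W
n=3: reaches L-position 0 → W
n=4: only reaches 2(W), 3(W), all W → L
n=5: reaches L-position 0 → W
n=6: reaches L-position 4 → W
n=7: reaches L-position 0 → W
n=8: reaches L-position 4 → W
n=9: only reaches 6(W), 8(W), all W → L
n=10: reaches L-position 9 → W
n=11: reaches L-position 0 → W
n=12: reaches L-position 9 → W
n=13: reaches L-position 0 → W
n=14: only reaches 7(W), 12(W), 13(W), all W → L
n=15: reaches L-position 14 → W
n=16: reaches L-position 14 → W
n=17: reaches L-position 0 → W
n=18: reaches L-position 9 → W
n=19: reaches L-position 0 → W
n=20: only reaches 10(W), 15(W), 16(W), 18(W), 19(W), all W → L
n=21: reaches L-position 14 → W
n=22: reaches L-position 20 → W
n=23: reaches L-position 0 → W
n=24: reaches L-position 20 → W
n=25: reaches L-position 20 → W
n=26: only reaches 13(W), 24(W), 25(W), all W → L
n=27: reaches L-position 26 → W
n=28: reaches L-position 14 → W
L entries with 1 ≤ n ≤ 28 (n=0 is outside the asked range and is not counted): n = 1, 4, 9, 14, 20, 26; that makes 6.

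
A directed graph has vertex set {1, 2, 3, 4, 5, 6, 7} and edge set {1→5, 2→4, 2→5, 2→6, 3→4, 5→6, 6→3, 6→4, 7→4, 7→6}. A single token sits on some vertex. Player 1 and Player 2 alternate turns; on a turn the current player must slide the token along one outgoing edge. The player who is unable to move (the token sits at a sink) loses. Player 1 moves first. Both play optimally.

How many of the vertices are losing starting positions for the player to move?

Classify positions by backward induction: terminal positions (no move available) are L. From any other position, the mover wins iff some move reaches an L.
Every edge goes from a vertex to one that appears earlier in the order 4, 3, 6, 5, 2, 1, 7, so processing vertices in that order labels each vertex after all of its successors.
4: no outgoing edge → L
3: reaches L-position 4 → W
6: reaches L-position 4 → W
5: only reaches 6(W), which is W → L
2: reaches L-position 5 → W
1: reaches L-position 5 → W
7: reaches L-position 4 → W
The L vertices are 4, 5; that is 2 in all.

2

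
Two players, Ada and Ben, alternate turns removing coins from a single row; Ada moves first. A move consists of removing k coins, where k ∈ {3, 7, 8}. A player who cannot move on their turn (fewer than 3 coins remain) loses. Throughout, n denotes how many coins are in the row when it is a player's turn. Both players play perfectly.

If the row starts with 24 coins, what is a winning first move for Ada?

Remove 3, leaving 21.

Classify positions by backward induction: terminal positions (no move available) are L. From any other position, the mover wins iff some move reaches an L.
n=0: no move → L
n=1: no move → L
n=2: no move → L
n=3: W (go to 0, an L position)
n=4: W (go to 1, an L position)
n=5: W (go to 2, an L position)
n=6: L (sole option 3(W) is W)
n=7: W (go to 0, an L position)
n=8: W (go to 1, an L position)
n=9: W (go to 6, an L position)
n=10: W (go to 2, an L position)
n=11: L (options 8(W), 4(W), 3(W) are all W)
n=12: L (options 9(W), 5(W), 4(W) are all W)
n=13: W (go to 6, an L position)
n=14: W (go to 11, an L position)
n=15: W (go to 12, an L position)
n=16: L (options 13(W), 9(W), 8(W) are all W)
n=17: L (options 14(W), 10(W), 9(W) are all W)
n=18: W (go to 11, an L position)
n=19: W (go to 16, an L position)
n=20: W (go to 17, an L position)
n=21: L (options 18(W), 14(W), 13(W) are all W)
n=22: L (options 19(W), 15(W), 14(W) are all W)
n=23: W (go to 16, an L position)
n=24: W (go to 21, an L position)
From 24, the L positions reachable in one move are: 21, 17, 16. Any move reaching one of these is winning.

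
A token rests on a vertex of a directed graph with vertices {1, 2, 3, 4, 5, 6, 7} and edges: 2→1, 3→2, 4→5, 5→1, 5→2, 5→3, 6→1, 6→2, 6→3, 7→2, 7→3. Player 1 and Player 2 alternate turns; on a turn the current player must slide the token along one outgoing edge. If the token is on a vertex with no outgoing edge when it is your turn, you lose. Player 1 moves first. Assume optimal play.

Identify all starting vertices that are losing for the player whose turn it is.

Label each position W (a win for the player to move) or L (a loss). A position with no legal move is L; any other position is W exactly when some move reaches an L, and L when every move reaches a W.
Every edge goes from a vertex to one that appears earlier in the order 1, 2, 3, 5, 6, 4, 7, so processing vertices in that order labels each vertex after all of its successors.
1: no outgoing edge → L
2: reaches L-position 1 → W
3: only reaches 2(W), which is W → L
5: reaches L-position 3 → W
6: reaches L-position 3 → W
4: only reaches 5(W), which is W → L
7: reaches L-position 3 → W
Reading off the rows marked L gives the requested list; there are 3 such vertices.

1, 3, 4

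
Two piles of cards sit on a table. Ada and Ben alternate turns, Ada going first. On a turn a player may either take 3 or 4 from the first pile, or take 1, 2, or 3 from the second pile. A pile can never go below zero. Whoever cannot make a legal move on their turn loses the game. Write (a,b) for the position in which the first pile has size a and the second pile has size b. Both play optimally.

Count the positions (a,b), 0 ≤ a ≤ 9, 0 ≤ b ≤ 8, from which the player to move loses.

26

Use the standard recursion: the mover loses at a terminal position; elsewhere, the mover wins exactly when some move hands the opponent an L position.
Every move lowers a or b (never raises either), so fill the grid row by row in increasing a, and left to right within a row: each cell's successors are then already labelled.
      b=0  b=1  b=2  b=3  b=4  b=5  b=6  b=7  b=8
a=0:    L    W    W    W    L    W    W    W    L
a=1:    L    W    W    W    L    W    W    W    L
a=2:    L    W    W    W    L    W    W    W    L
a=3:    W    L    W    W    W    L    W    W    W
a=4:    W    L    W    W    W    L    W    W    W
a=5:    W    L    W    W    W    L    W    W    W
a=6:    W    W    L    W    W    W    L    W    W
a=7:    L    W    W    W    L    W    W    W    L
a=8:    L    W    W    W    L    W    W    W    L
a=9:    L    W    W    W    L    W    W    W    L
Cells with no legal move (terminal, hence L): (0,0), (1,0), (2,0).
The remaining L cells, each justified by listing all of its moves:
(0,4): L (options (0,3)(W), (0,2)(W), (0,1)(W) are all W)
(0,8): L (options (0,7)(W), (0,6)(W), (0,5)(W) are all W)
(1,4): L (options (1,3)(W), (1,2)(W), (1,1)(W) are all W)
(1,8): L (options (1,7)(W), (1,6)(W), (1,5)(W) are all W)
(2,4): L (options (2,3)(W), (2,2)(W), (2,1)(W) are all W)
(2,8): L (options (2,7)(W), (2,6)(W), (2,5)(W) are all W)
(3,1): L (options (0,1)(W), (3,0)(W) are all W)
(3,5): L (options (0,5)(W), (3,4)(W), (3,3)(W), (3,2)(W) are all W)
(4,1): L (options (1,1)(W), (0,1)(W), (4,0)(W) are all W)
(4,5): L (options (1,5)(W), (0,5)(W), (4,4)(W), (4,3)(W), (4,2)(W) are all W)
(5,1): L (options (2,1)(W), (1,1)(W), (5,0)(W) are all W)
(5,5): L (options (2,5)(W), (1,5)(W), (5,4)(W), (5,3)(W), (5,2)(W) are all W)
(6,2): L (options (3,2)(W), (2,2)(W), (6,1)(W), (6,0)(W) are all W)
(6,6): L (options (3,6)(W), (2,6)(W), (6,5)(W), (6,4)(W), (6,3)(W) are all W)
(7,0): L (options (4,0)(W), (3,0)(W) are all W)
(7,4): L (options (4,4)(W), (3,4)(W), (7,3)(W), (7,2)(W), (7,1)(W) are all W)
(7,8): L (options (4,8)(W), (3,8)(W), (7,7)(W), (7,6)(W), (7,5)(W) are all W)
(8,0): L (options (5,0)(W), (4,0)(W) are all W)
(8,4): L (options (5,4)(W), (4,4)(W), (8,3)(W), (8,2)(W), (8,1)(W) are all W)
(8,8): L (options (5,8)(W), (4,8)(W), (8,7)(W), (8,6)(W), (8,5)(W) are all W)
(9,0): L (options (6,0)(W), (5,0)(W) are all W)
(9,4): L (options (6,4)(W), (5,4)(W), (9,3)(W), (9,2)(W), (9,1)(W) are all W)
(9,8): L (options (6,8)(W), (5,8)(W), (9,7)(W), (9,6)(W), (9,5)(W) are all W)
Every other cell has at least one move into one of the L cells above, so it is W.
L cells per row: a=0: 3, a=1: 3, a=2: 3, a=3: 2, a=4: 2, a=5: 2, a=6: 2, a=7: 3, a=8: 3, a=9: 3; total 26.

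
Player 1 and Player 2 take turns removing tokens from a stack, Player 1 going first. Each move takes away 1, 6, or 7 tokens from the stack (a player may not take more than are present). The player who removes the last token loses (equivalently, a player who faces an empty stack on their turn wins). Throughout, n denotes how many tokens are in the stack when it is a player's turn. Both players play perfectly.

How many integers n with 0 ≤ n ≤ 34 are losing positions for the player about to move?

9

Build the W/L table. Terminal = W. A non-terminal position is W if it has a move to some L; otherwise it is L.
n=0: no move; the opponent has just taken the last token and therefore loses → W
n=1: only reaches 0(W), which is W → L
n=2: reaches L-position 1 → W
n=3: only reaches 2(W), which is W → L
n=4: reaches L-position 3 → W
n=5: only reaches 4(W), which is W → L
n=6: reaches L-position 5 → W
n=7: reaches L-position 1 → W
n=8: reaches L-position 1 → W
n=9: reaches L-position 3 → W
n=10: reaches L-position 3 → W
n=11: reaches L-position 5 → W
n=12: reaches L-position 5 → W
n=13: only reaches 12(W), 7(W), 6(W), all W → L
n=14: reaches L-position 13 → W
n=15: only reaches 14(W), 9(W), 8(W), all W → L
n=16: reaches L-position 15 → W
n=17: only reaches 16(W), 11(W), 10(W), all W → L
n=18: reaches L-position 17 → W
n=19: reaches L-position 13 → W
n=20: reaches L-position 13 → W
n=21: reaches L-position 15 → W
n=22: reaches L-position 15 → W
n=23: reaches L-position 17 → W
n=24: reaches L-position 17 → W
n=25: only reaches 24(W), 19(W), 18(W), all W → L
n=26: reaches L-position 25 → W
n=27: only reaches 26(W), 21(W), 20(W), all W → L
n=28: reaches L-position 27 → W
n=29: only reaches 28(W), 23(W), 22(W), all W → L
n=30: reaches L-position 29 → W
n=31: reaches L-position 25 → W
n=32: reaches L-position 25 → W
n=33: reaches L-position 27 → W
n=34: reaches L-position 27 → W
L entries with 0 ≤ n ≤ 34: n = 1, 3, 5, 13, 15, 17, 25, 27, 29; that makes 9.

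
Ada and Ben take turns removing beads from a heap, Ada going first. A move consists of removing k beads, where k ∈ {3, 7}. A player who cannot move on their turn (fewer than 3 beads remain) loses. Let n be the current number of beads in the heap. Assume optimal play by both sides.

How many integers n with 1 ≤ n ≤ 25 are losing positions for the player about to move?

Compute win/loss labels from the base case upward. A position with no move is L. Any other position is W if it can reach an L in one move, else L.
n=0: no move → L
n=1: no move → L
n=2: no move → L
n=3: W (go to 0, an L position)
n=4: W (go to 1, an L position)
n=5: W (go to 2, an L position)
n=6: L (sole option 3(W) is W)
n=7: W (go to 0, an L position)
n=8: W (go to 1, an L position)
n=9: W (go to 6, an L position)
n=10: L (options 7(W), 3(W) are all W)
n=11: L (options 8(W), 4(W) are all W)
n=12: L (options 9(W), 5(W) are all W)
n=13: W (go to 10, an L position)
n=14: W (go to 11, an L position)
n=15: W (go to 12, an L position)
n=16: L (options 13(W), 9(W) are all W)
n=17: W (go to 10, an L position)
n=18: W (go to 11, an L position)
n=19: W (go to 16, an L position)
n=20: L (options 17(W), 13(W) are all W)
n=21: L (options 18(W), 14(W) are all W)
n=22: L (options 19(W), 15(W) are all W)
n=23: W (go to 20, an L position)
n=24: W (go to 21, an L position)
n=25: W (go to 22, an L position)
L entries with 1 ≤ n ≤ 25 (n=0 is outside the asked range and is not counted): n = 1, 2, 6, 10, 11, 12, 16, 20, 21, 22; that makes 10.

10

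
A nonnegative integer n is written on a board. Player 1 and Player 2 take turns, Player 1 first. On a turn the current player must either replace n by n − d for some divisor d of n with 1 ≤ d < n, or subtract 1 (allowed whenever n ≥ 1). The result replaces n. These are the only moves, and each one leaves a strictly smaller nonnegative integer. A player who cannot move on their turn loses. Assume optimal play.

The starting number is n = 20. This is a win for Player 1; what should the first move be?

Move to 15.

Compute win/loss labels from the base case upward. A position with no move is L. Any other position is W if it can reach an L in one move, else L.
n=0: no move → L
n=1: reaches L-position 0 → W
n=2: only reaches 1(W), which is W → L
n=3: reaches L-position 2 → W
n=4: reaches L-position 2 → W
n=5: only reaches 4(W), which is W → L
n=6: reaches L-position 5 → W
n=7: only reaches 6(W), which is W → L
n=8: reaches L-position 7 → W
n=9: only reaches 6(W), 8(W), all W → L
n=10: reaches L-position 5 → W
n=11: only reaches 10(W), which is W → L
n=12: reaches L-position 9 → W
n=13: only reaches 12(W), which is W → L
n=14: reaches L-position 7 → W
n=15: only reaches 10(W), 12(W), 14(W), all W → L
n=16: reaches L-position 15 → W
n=17: only reaches 16(W), which is W → L
n=18: reaches L-position 9 → W
n=19: only reaches 18(W), which is W → L
n=20: reaches L-position 15 → W
From 20, the L positions reachable in one move are: 15, 19. Any move reaching one of these is winning.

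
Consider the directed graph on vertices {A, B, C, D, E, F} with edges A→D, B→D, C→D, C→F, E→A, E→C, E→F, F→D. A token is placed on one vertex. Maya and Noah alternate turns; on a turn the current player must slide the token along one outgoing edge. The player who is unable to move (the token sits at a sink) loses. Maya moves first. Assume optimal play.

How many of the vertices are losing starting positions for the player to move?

2

Build the W/L table. Terminal = L. A non-terminal position is W if it has a move to some L; otherwise it is L.
Every edge goes from a vertex to one that appears earlier in the order D, F, A, C, B, E, so processing vertices in that order labels each vertex after all of its successors.
D: no outgoing edge → L
F: W (go to D, an L position)
A: W (go to D, an L position)
C: W (go to D, an L position)
B: W (go to D, an L position)
E: L (options C(W), A(W), F(W) are all W)
The L vertices are D, E; that is 2 in all.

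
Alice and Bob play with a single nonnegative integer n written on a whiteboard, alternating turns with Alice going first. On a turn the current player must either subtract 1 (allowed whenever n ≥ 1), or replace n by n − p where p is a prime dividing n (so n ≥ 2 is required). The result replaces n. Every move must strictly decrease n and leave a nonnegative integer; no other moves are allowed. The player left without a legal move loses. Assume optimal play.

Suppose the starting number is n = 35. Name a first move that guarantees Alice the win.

Build the W/L table. Terminal = L. A non-terminal position is W if it has a move to some L; otherwise it is L.
n=0: no move → L
n=1: can move to 0, which is L ⇒ W
n=2: can move to 0, which is L ⇒ W
n=3: can move to 0, which is L ⇒ W
n=4: moves to 2(W), 3(W); every one is W ⇒ L
n=5: can move to 0, which is L ⇒ W
n=6: can move to 4, which is L ⇒ W
n=7: can move to 0, which is L ⇒ W
n=8: moves to 6(W), 7(W); every one is W ⇒ L
n=9: can move to 8, which is L ⇒ W
n=10: can move to 8, which is L ⇒ W
n=11: can move to 0, which is L ⇒ W
n=12: moves to 9(W), 10(W), 11(W); every one is W ⇒ L
n=13: can move to 0, which is L ⇒ W
n=14: can move to 12, which is L ⇒ W
n=15: can move to 12, which is L ⇒ W
n=16: moves to 14(W), 15(W); every one is W ⇒ L
n=17: can move to 0, which is L ⇒ W
n=18: can move to 16, which is L ⇒ W
n=19: can move to 0, which is L ⇒ W
n=20: moves to 15(W), 18(W), 19(W); every one is W ⇒ L
n=21: can move to 20, which is L ⇒ W
n=22: can move to 20, which is L ⇒ W
n=23: can move to 0, which is L ⇒ W
n=24: moves to 21(W), 22(W), 23(W); every one is W ⇒ L
n=25: can move to 20, which is L ⇒ W
n=26: can move to 24, which is L ⇒ W
n=27: can move to 24, which is L ⇒ W
n=28: moves to 21(W), 26(W), 27(W); every one is W ⇒ L
n=29: can move to 0, which is L ⇒ W
n=30: can move to 28, which is L ⇒ W
n=31: can move to 0, which is L ⇒ W
n=32: moves to 30(W), 31(W); every one is W ⇒ L
n=33: can move to 32, which is L ⇒ W
n=34: can move to 32, which is L ⇒ W
n=35: can move to 28, which is L ⇒ W
From 35, the L positions reachable in one move are: 28.

Move to 28.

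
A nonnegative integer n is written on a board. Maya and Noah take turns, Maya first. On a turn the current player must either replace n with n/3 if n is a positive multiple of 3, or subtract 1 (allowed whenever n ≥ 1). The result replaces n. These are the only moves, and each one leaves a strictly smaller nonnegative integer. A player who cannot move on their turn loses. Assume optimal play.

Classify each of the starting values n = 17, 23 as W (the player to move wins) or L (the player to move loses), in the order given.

Work bottom-up. With no move the player to move loses. Otherwise the position is W if at least one move leads to an L position for the opponent, and L if every move leads to a W.
n=0: no move → L
n=1: W (go to 0, an L position)
n=2: L (sole option 1(W) is W)
n=3: W (go to 2, an L position)
n=4: L (sole option 3(W) is W)
n=5: W (go to 4, an L position)
n=6: W (go to 2, an L position)
n=7: L (sole option 6(W) is W)
n=8: W (go to 7, an L position)
n=9: L (options 3(W), 8(W) are all W)
n=10: W (go to 9, an L position)
n=11: L (sole option 10(W) is W)
n=12: W (go to 4, an L position)
n=13: L (sole option 12(W) is W)
n=14: W (go to 13, an L position)
n=15: L (options 5(W), 14(W) are all W)
n=16: W (go to 15, an L position)
n=17: L (sole option 16(W) is W)
n=18: W (go to 17, an L position)
n=19: L (sole option 18(W) is W)
n=20: W (go to 19, an L position)
n=21: W (go to 7, an L position)
n=22: L (sole option 21(W) is W)
n=23: W (go to 22, an L position)

17: L, 23: W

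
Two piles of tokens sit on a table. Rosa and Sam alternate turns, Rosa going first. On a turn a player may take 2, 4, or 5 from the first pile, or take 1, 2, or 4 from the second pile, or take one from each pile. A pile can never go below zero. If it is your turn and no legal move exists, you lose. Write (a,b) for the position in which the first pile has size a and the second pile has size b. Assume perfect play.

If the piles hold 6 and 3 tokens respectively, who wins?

Label each position W (a win for the player to move) or L (a loss). A position with no legal move is L; any other position is W exactly when some move reaches an L, and L when every move reaches a W.
No move ever increases a pile, so every position that can arise here has a ≤ 6 and b ≤ 3; it is enough to label the cells with 0 ≤ a ≤ 6 and 0 ≤ b ≤ 3.
Every move lowers a or b (never raises either), so fill the grid row by row in increasing a, and left to right within a row: each cell's successors are then already labelled.
      b=0  b=1  b=2  b=3
a=0:    L    W    W    L
a=1:    L    W    W    L
a=2:    W    W    L    W
a=3:    W    L    W    W
a=4:    W    L    W    W
a=5:    W    W    W    W
a=6:    W    W    W    W
Cells with no legal move (terminal, hence L): (0,0), (1,0).
The remaining L cells, each justified by listing all of its moves:
(0,3): moves to (0,2)(W), (0,1)(W); every one is W ⇒ L
(1,3): moves to (1,2)(W), (1,1)(W), (0,2)(W); every one is W ⇒ L
(2,2): moves to (0,2)(W), (2,1)(W), (2,0)(W), (1,1)(W); every one is W ⇒ L
(3,1): moves to (1,1)(W), (3,0)(W), (2,0)(W); every one is W ⇒ L
(4,1): moves to (2,1)(W), (0,1)(W), (4,0)(W), (3,0)(W); every one is W ⇒ L
Every other cell has at least one move into one of the L cells above, so it is W.
From (6,3) Rosa can move to (1,3), reaching an L position.

Rosa wins.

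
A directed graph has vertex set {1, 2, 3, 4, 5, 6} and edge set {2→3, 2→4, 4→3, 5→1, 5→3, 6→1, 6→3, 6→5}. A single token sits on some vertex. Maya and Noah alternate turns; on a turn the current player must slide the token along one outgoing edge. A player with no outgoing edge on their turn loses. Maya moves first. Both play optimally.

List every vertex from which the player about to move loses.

Build the W/L table. Terminal = L. A non-terminal position is W if it has a move to some L; otherwise it is L.
Every edge goes from a vertex to one that appears earlier in the order 3, 1, 4, 5, 6, 2, so processing vertices in that order labels each vertex after all of its successors.
3: no outgoing edge → L
1: no outgoing edge → L
4: can move to 3, which is L ⇒ W
5: can move to 1, which is L ⇒ W
6: can move to 1, which is L ⇒ W
2: can move to 3, which is L ⇒ W
Reading off the rows marked L gives the requested list; there are 2 such vertices.

1, 3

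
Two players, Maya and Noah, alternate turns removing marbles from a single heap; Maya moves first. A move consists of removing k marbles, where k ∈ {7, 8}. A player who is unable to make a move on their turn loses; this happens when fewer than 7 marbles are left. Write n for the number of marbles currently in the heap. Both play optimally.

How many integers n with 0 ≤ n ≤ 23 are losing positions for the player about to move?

Build the W/L table. Terminal = L. A non-terminal position is W if it has a move to some L; otherwise it is L.
n=0: no move → L
n=1: no move → L
n=2: no move → L
n=3: no move → L
n=4: no move → L
n=5: no move → L
n=6: no move → L
n=7: W (go to 0, an L position)
n=8: W (go to 1, an L position)
n=9: W (go to 2, an L position)
n=10: W (go to 3, an L position)
n=11: W (go to 4, an L position)
n=12: W (go to 5, an L position)
n=13: W (go to 6, an L position)
n=14: W (go to 6, an L position)
n=15: L (options 8(W), 7(W) are all W)
n=16: L (options 9(W), 8(W) are all W)
n=17: L (options 10(W), 9(W) are all W)
n=18: L (options 11(W), 10(W) are all W)
n=19: L (options 12(W), 11(W) are all W)
n=20: L (options 13(W), 12(W) are all W)
n=21: L (options 14(W), 13(W) are all W)
n=22: W (go to 15, an L position)
n=23: W (go to 16, an L position)
L entries with 0 ≤ n ≤ 23: n = 0, 1, 2, 3, 4, 5, 6, 15, 16, 17, 18, 19, 20, 21; that makes 14.

14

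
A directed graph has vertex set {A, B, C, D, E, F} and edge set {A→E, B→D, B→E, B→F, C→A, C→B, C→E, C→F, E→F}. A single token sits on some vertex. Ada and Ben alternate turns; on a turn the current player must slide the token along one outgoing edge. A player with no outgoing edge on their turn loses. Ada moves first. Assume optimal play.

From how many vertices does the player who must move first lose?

3

Label each position W (a win for the player to move) or L (a loss). A position with no legal move is L; any other position is W exactly when some move reaches an L, and L when every move reaches a W.
Every edge goes from a vertex to one that appears earlier in the order D, F, E, A, B, C, so processing vertices in that order labels each vertex after all of its successors.
D: no outgoing edge → L
F: no outgoing edge → L
E: →F(L), so W
A: →E(W) only, which is W, so L
B: →F(L), so W
C: →A(L), so W
The L vertices are A, D, F; that is 3 in all.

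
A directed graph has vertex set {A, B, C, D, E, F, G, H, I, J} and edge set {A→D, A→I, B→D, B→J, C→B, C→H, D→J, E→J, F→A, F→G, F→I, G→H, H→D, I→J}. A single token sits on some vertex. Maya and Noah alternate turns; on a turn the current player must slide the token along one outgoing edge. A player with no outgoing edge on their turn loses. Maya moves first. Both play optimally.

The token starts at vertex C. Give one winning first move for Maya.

Move to H.

Positions with no move are L. A position that does have a move is losing for the player to move precisely when every available move leads to a winning position for the opponent. Fill in the labels:
Every edge goes from a vertex to one that appears earlier in the order J, D, B, H, G, I, E, A, F, C, so processing vertices in that order labels each vertex after all of its successors.
J: no outgoing edge → L
D: can move to J, which is L ⇒ W
B: can move to J, which is L ⇒ W
H: the only move is to D(W), a W ⇒ L
G: can move to H, which is L ⇒ W
I: can move to J, which is L ⇒ W
E: can move to J, which is L ⇒ W
A: moves to I(W), D(W); every one is W ⇒ L
F: can move to A, which is L ⇒ W
C: can move to H, which is L ⇒ W
From C, the L positions reachable in one move are: H.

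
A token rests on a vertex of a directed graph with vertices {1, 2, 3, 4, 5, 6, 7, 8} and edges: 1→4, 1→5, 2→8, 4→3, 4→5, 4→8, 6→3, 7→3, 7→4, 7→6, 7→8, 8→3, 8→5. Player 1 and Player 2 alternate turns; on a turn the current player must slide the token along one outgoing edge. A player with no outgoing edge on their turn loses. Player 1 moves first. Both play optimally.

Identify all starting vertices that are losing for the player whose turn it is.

Use the standard recursion: the mover loses at a terminal position; elsewhere, the mover wins exactly when some move hands the opponent an L position.
Every edge goes from a vertex to one that appears earlier in the order 5, 3, 8, 6, 4, 1, 7, 2, so processing vertices in that order labels each vertex after all of its successors.
5: no outgoing edge → L
3: no outgoing edge → L
8: can move to 3, which is L ⇒ W
6: can move to 3, which is L ⇒ W
4: can move to 3, which is L ⇒ W
1: can move to 5, which is L ⇒ W
7: can move to 3, which is L ⇒ W
2: the only move is to 8(W), a W ⇒ L
Reading off the rows marked L gives the requested list; there are 3 such vertices.

2, 3, 5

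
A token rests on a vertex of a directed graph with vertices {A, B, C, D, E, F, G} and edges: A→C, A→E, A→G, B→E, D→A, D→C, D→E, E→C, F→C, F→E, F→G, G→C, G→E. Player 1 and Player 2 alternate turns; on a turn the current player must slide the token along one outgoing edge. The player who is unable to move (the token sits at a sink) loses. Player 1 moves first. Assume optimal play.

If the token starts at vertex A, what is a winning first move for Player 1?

Move to C.

Label each position W (a win for the player to move) or L (a loss). A position with no legal move is L; any other position is W exactly when some move reaches an L, and L when every move reaches a W.
Every edge goes from a vertex to one that appears earlier in the order C, E, G, A, D, F, B, so processing vertices in that order labels each vertex after all of its successors.
C: no outgoing edge → L
E: W (go to C, an L position)
G: W (go to C, an L position)
A: W (go to C, an L position)
D: W (go to C, an L position)
F: W (go to C, an L position)
B: L (sole option E(W) is W)
From A, the L positions reachable in one move are: C.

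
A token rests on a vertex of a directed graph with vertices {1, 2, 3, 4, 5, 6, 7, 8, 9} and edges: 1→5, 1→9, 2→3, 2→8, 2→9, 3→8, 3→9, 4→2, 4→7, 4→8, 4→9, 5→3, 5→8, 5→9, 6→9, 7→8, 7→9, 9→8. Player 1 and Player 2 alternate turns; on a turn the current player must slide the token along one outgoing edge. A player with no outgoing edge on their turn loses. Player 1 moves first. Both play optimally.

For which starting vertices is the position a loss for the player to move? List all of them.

1, 6, 8

Build the W/L table. Terminal = L. A non-terminal position is W if it has a move to some L; otherwise it is L.
Every edge goes from a vertex to one that appears earlier in the order 8, 9, 3, 5, 2, 7, 1, 6, 4, so processing vertices in that order labels each vertex after all of its successors.
8: no outgoing edge → L
9: reaches L-position 8 → W
3: reaches L-position 8 → W
5: reaches L-position 8 → W
2: reaches L-position 8 → W
7: reaches L-position 8 → W
1: only reaches 5(W), 9(W), all W → L
6: only reaches 9(W), which is W → L
4: reaches L-position 8 → W
The losing starting vertices are exactly the entries labelled L in this table (3 of them).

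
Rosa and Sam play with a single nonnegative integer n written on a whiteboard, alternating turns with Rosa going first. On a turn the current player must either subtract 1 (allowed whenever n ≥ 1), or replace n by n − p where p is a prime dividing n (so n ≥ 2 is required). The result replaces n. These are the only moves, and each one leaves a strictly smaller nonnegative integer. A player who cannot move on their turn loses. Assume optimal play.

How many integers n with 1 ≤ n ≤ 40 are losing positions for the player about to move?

10

Positions with no move are L. A position that does have a move is losing for the player to move precisely when every available move leads to a winning position for the opponent. Fill in the labels:
n=0: no move → L
n=1: reaches L-position 0 → W
n=2: reaches L-position 0 → W
n=3: reaches L-position 0 → W
n=4: only reaches 2(W), 3(W), all W → L
n=5: reaches L-position 0 → W
n=6: reaches L-position 4 → W
n=7: reaches L-position 0 → W
n=8: only reaches 6(W), 7(W), all W → L
n=9: reaches L-position 8 → W
n=10: reaches L-position 8 → W
n=11: reaches L-position 0 → W
n=12: only reaches 9(W), 10(W), 11(W), all W → L
n=13: reaches L-position 0 → W
n=14: reaches L-position 12 → W
n=15: reaches L-position 12 → W
n=16: only reaches 14(W), 15(W), all W → L
n=17: reaches L-position 0 → W
n=18: reaches L-position 16 → W
n=19: reaches L-position 0 → W
n=20: only reaches 15(W), 18(W), 19(W), all W → L
n=21: reaches L-position 20 → W
n=22: reaches L-position 20 → W
n=23: reaches L-position 0 → W
n=24: only reaches 21(W), 22(W), 23(W), all W → L
n=25: reaches L-position 20 → W
n=26: reaches L-position 24 → W
n=27: reaches L-position 24 → W
n=28: only reaches 21(W), 26(W), 27(W), all W → L
n=29: reaches L-position 0 → W
n=30: reaches L-position 28 → W
n=31: reaches L-position 0 → W
n=32: only reaches 30(W), 31(W), all W → L
n=33: reaches L-position 32 → W
n=34: reaches L-position 32 → W
n=35: reaches L-position 28 → W
n=36: only reaches 33(W), 34(W), 35(W), all W → L
n=37: reaches L-position 0 → W
n=38: reaches L-position 36 → W
n=39: reaches L-position 36 → W
n=40: only reaches 35(W), 38(W), 39(W), all W → L
L entries with 1 ≤ n ≤ 40 (n=0 is outside the asked range and is not counted): n = 4, 8, 12, 16, 20, 24, 28, 32, 36, 40; that makes 10.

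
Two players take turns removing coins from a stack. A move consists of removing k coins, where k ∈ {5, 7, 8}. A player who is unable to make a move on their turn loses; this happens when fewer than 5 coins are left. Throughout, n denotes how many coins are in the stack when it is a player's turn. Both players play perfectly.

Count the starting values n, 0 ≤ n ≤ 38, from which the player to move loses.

Compute win/loss labels from the base case upward. A position with no move is L. Any other position is W if it can reach an L in one move, else L.
n=0: no move → L
n=1: no move → L
n=2: no move → L
n=3: no move → L
n=4: no move → L
n=5: can move to 0, which is L ⇒ W
n=6: can move to 1, which is L ⇒ W
n=7: can move to 2, which is L ⇒ W
n=8: can move to 3, which is L ⇒ W
n=9: can move to 4, which is L ⇒ W
n=10: can move to 3, which is L ⇒ W
n=11: can move to 4, which is L ⇒ W
n=12: can move to 4, which is L ⇒ W
n=13: moves to 8(W), 6(W), 5(W); every one is W ⇒ L
n=14: moves to 9(W), 7(W), 6(W); every one is W ⇒ L
n=15: moves to 10(W), 8(W), 7(W); every one is W ⇒ L
n=16: moves to 11(W), 9(W), 8(W); every one is W ⇒ L
n=17: moves to 12(W), 10(W), 9(W); every one is W ⇒ L
n=18: can move to 13, which is L ⇒ W
n=19: can move to 14, which is L ⇒ W
n=20: can move to 15, which is L ⇒ W
n=21: can move to 16, which is L ⇒ W
n=22: can move to 17, which is L ⇒ W
n=23: can move to 16, which is L ⇒ W
n=24: can move to 17, which is L ⇒ W
n=25: can move to 17, which is L ⇒ W
n=26: moves to 21(W), 19(W), 18(W); every one is W ⇒ L
n=27: moves to 22(W), 20(W), 19(W); every one is W ⇒ L
n=28: moves to 23(W), 21(W), 20(W); every one is W ⇒ L
n=29: moves to 24(W), 22(W), 21(W); every one is W ⇒ L
n=30: moves to 25(W), 23(W), 22(W); every one is W ⇒ L
n=31: can move to 26, which is L ⇒ W
n=32: can move to 27, which is L ⇒ W
n=33: can move to 28, which is L ⇒ W
n=34: can move to 29, which is L ⇒ W
n=35: can move to 30, which is L ⇒ W
n=36: can move to 29, which is L ⇒ W
n=37: can move to 30, which is L ⇒ W
n=38: can move to 30, which is L ⇒ W
L entries with 0 ≤ n ≤ 38: n = 0, 1, 2, 3, 4, 13, 14, 15, 16, 17, 26, 27, 28, 29, 30; that makes 15.

15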